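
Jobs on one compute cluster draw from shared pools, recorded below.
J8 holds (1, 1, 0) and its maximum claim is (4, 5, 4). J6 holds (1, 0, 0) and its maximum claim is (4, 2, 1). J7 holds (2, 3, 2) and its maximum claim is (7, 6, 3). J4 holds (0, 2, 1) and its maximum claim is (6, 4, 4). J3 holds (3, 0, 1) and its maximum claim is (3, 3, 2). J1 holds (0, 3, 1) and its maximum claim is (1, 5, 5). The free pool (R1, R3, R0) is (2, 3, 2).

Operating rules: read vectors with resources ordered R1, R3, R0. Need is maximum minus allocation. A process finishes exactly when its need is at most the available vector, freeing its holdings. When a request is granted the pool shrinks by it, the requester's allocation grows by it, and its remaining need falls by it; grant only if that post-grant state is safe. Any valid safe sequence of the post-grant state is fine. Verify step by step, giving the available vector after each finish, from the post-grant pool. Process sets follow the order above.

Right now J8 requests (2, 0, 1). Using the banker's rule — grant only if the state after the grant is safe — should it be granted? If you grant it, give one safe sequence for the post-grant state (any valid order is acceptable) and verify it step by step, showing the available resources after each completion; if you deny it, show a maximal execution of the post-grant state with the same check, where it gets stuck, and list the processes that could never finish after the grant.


DENY: after the grant no complete ordering would exist.
Key observation: after J3, J6 the pool peaks at (4, 3, 2), and each blocked process is short somewhere: J8 on R3, R0; J7 on R1; J4 on R1, R0; J1 on R0.
After a pretend grant, a maximal execution: J3, J6 — then nothing else fits. Walking it through:
  pool = (0, 3, 1)
  J3: need (0, 3, 1) fits (0, 3, 1); releases (3, 0, 1), pool now (3, 3, 2)
  J6: need (3, 2, 1) fits (3, 3, 2); releases (1, 0, 0), pool now (4, 3, 2)
  J8 still needs (1, 4, 3) but only (4, 3, 2) is free — short on R3 and R0
  J7 still needs (5, 3, 1) but only (4, 3, 2) is free — short on R1
  J4 still needs (6, 2, 3) but only (4, 3, 2) is free — short on R1 and R0
  J1 still needs (1, 2, 4) but only (4, 3, 2) is free — short on R0
Had the request been granted, J8, J7, J4 and J1 could never finish.


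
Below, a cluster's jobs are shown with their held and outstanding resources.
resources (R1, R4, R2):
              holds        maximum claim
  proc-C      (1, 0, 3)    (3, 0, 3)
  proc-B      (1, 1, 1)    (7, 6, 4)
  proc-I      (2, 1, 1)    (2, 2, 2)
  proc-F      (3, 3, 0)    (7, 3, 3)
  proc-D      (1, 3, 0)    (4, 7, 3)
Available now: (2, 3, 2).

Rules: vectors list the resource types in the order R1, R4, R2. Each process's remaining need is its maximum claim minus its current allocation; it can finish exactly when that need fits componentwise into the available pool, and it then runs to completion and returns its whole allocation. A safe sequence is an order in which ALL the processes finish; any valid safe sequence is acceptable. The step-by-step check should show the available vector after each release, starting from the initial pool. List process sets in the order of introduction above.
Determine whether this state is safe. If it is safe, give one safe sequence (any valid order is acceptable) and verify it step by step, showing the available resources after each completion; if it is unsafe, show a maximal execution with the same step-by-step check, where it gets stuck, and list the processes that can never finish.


SAFE. One safe sequence: proc-I, proc-D, proc-C, proc-F, proc-B.
Key observation: proc-D is the earliest step where a requested resource binds exactly: need (3, 4, 3), pool (4, 4, 3) at its turn.
Step-by-step check:
  pool = (2, 3, 2)
  proc-I needs (0, 1, 1) <= (2, 3, 2) -> finishes; pool += (2, 1, 1) = (4, 4, 3)
  proc-D needs (3, 4, 3) <= (4, 4, 3) -> finishes; pool += (1, 3, 0) = (5, 7, 3)
  proc-C needs (2, 0, 0) <= (5, 7, 3) -> finishes; pool += (1, 0, 3) = (6, 7, 6)
  proc-F needs (4, 0, 3) <= (6, 7, 6) -> finishes; pool += (3, 3, 0) = (9, 10, 6)
  proc-B needs (6, 5, 3) <= (9, 10, 6) -> finishes; pool += (1, 1, 1) = (10, 11, 7)


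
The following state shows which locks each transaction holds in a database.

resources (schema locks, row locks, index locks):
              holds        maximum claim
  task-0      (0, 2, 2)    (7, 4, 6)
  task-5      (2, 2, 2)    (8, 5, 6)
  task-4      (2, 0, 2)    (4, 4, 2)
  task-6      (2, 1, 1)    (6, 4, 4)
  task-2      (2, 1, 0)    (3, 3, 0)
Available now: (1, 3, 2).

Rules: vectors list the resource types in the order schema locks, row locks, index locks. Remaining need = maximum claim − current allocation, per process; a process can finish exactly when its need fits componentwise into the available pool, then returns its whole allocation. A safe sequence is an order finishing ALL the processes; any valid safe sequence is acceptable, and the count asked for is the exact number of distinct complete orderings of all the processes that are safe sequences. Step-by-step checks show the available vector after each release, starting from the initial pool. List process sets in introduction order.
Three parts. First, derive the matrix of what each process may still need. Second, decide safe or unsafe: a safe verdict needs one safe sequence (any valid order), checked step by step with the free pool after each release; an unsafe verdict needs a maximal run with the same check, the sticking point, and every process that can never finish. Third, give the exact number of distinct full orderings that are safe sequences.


(1) Outstanding need per process (order schema locks, row locks, index locks):
  task-0: (7, 2, 4)
  task-5: (6, 3, 4)
  task-4: (2, 4, 0)
  task-6: (4, 3, 3)
  task-2: (1, 2, 0)
(2) SAFE — a valid safe sequence is task-2, task-4, task-6, task-5, task-0.
Key observation: the order's first zero-slack moment is task-2 ((1, 2, 0) needed, (1, 3, 2) free — a requested resource with nothing to spare).
Verifying each step:
  pool = (1, 3, 2)
  task-2 needs (1, 2, 0) <= (1, 3, 2) -> finishes; pool += (2, 1, 0) = (3, 4, 2)
  task-4 needs (2, 4, 0) <= (3, 4, 2) -> finishes; pool += (2, 0, 2) = (5, 4, 4)
  task-6 needs (4, 3, 3) <= (5, 4, 4) -> finishes; pool += (2, 1, 1) = (7, 5, 5)
  task-5 needs (6, 3, 4) <= (7, 5, 5) -> finishes; pool += (2, 2, 2) = (9, 7, 7)
  task-0 needs (7, 2, 4) <= (9, 7, 7) -> finishes; pool += (0, 2, 2) = (9, 9, 9)
(3) The exact count: 2 of the possible complete orderings are safe sequences.


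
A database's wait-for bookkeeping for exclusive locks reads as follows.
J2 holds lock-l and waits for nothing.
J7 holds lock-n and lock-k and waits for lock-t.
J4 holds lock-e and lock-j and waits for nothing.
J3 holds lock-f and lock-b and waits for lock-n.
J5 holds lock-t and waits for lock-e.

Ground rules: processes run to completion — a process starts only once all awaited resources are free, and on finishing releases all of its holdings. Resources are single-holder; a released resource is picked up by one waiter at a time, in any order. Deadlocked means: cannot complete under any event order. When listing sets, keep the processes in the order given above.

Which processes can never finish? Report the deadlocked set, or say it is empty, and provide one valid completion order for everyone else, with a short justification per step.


Nothing here is deadlocked.
Key observation: the wait graph is acyclic; completion cascades from the unblocked processes through everyone else.
One completion order for the rest: J4, J5, J2, J7, J3.
Check, step by step:
  J4 waits on nothing -> runs at once and releases lock-e and lock-j
  run J5 (all its waits — lock-e — are resolved); releases lock-t
  J2 waits on nothing -> runs at once and releases lock-l
  run J7 (all its waits — lock-t — are resolved); releases lock-n and lock-k
  run J3 (all its waits — lock-n — are resolved); releases lock-f and lock-b


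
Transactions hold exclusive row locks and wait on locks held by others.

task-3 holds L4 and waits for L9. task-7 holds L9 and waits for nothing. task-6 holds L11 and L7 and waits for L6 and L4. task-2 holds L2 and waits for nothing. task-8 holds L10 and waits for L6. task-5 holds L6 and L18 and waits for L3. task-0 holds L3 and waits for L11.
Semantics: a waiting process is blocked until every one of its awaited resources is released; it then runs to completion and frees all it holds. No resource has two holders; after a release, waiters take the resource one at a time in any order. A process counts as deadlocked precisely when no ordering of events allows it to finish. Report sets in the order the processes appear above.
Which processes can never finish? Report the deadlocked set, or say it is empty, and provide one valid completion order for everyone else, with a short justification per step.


The deadlocked set is task-6, task-8, task-5 and task-0.
Key observation: along task-6 -> task-5 -> task-0 -> task-6, each member waits on what the next one holds — a deadlock; task-8 waits into the deadlock from upstream.
The rest can finish in the order task-7, task-2, task-3.
Step-by-step check:
  task-7: no waits; runs immediately, freeing L9
  task-2: no waits; runs immediately, freeing L2
  task-3 waits on L9 — all released -> runs and releases L4


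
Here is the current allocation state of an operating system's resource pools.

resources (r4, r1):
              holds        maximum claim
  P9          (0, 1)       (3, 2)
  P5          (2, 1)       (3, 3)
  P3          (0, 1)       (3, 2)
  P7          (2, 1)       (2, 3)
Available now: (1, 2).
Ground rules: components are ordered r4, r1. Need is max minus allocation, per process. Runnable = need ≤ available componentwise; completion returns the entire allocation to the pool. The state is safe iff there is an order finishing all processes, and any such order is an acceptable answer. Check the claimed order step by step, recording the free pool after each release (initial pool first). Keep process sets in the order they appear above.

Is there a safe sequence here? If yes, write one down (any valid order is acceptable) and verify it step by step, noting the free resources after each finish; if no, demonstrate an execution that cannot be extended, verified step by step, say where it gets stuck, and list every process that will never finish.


The state is SAFE; one workable sequence: P7, P9, P3, P5.
Key observation: reading the order forward, P7 is the first process whose need (0, 2) meets the free pool (1, 2) exactly on a resource it requests.
Check, step by step:
  pool = (1, 2)
  run P7 (needs (0, 2), free (1, 2)); after release of (2, 1) the pool is (3, 3)
  run P9 (needs (3, 1), free (3, 3)); after release of (0, 1) the pool is (3, 4)
  run P3 (needs (3, 1), free (3, 4)); after release of (0, 1) the pool is (3, 5)
  run P5 (needs (1, 2), free (3, 5)); after release of (2, 1) the pool is (5, 6)


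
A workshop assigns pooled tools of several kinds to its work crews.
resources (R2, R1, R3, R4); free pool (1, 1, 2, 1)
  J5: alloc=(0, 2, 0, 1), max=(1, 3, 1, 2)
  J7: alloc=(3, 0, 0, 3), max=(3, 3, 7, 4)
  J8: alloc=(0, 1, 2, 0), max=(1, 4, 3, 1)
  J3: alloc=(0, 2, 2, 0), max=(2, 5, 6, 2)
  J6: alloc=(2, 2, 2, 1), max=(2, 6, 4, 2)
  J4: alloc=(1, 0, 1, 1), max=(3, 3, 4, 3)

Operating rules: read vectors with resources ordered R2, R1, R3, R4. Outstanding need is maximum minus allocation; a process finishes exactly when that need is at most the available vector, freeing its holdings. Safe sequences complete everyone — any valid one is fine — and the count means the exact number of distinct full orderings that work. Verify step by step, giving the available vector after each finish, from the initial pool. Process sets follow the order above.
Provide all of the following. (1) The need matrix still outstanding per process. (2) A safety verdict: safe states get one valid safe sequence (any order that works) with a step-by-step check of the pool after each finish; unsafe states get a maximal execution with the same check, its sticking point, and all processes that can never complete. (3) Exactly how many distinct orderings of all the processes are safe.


(1) Need matrix, components ordered R2, R1, R3, R4:
  J5: (1, 1, 1, 1)
  J7: (0, 3, 7, 1)
  J8: (1, 3, 1, 1)
  J3: (2, 3, 4, 2)
  J6: (0, 4, 2, 1)
  J4: (2, 3, 3, 2)
(2) SAFE, for example via the order J5, J8, J6, J4, J3, J7.
Key observation: at J5 the run first touches a limit — (1, 1, 1, 1) against (1, 1, 2, 1), exact on a resource it actually requests.
Verifying each step:
  pool = (1, 1, 2, 1)
  J5 needs (1, 1, 1, 1) <= (1, 1, 2, 1) -> finishes; pool += (0, 2, 0, 1) = (1, 3, 2, 2)
  J8 needs (1, 3, 1, 1) <= (1, 3, 2, 2) -> finishes; pool += (0, 1, 2, 0) = (1, 4, 4, 2)
  J6 needs (0, 4, 2, 1) <= (1, 4, 4, 2) -> finishes; pool += (2, 2, 2, 1) = (3, 6, 6, 3)
  J4 needs (2, 3, 3, 2) <= (3, 6, 6, 3) -> finishes; pool += (1, 0, 1, 1) = (4, 6, 7, 4)
  J3 needs (2, 3, 4, 2) <= (4, 6, 7, 4) -> finishes; pool += (0, 2, 2, 0) = (4, 8, 9, 4)
  J7 needs (0, 3, 7, 1) <= (4, 8, 9, 4) -> finishes; pool += (3, 0, 0, 3) = (7, 8, 9, 7)
(3) Exactly 4 of the possible complete orderings are safe sequences.


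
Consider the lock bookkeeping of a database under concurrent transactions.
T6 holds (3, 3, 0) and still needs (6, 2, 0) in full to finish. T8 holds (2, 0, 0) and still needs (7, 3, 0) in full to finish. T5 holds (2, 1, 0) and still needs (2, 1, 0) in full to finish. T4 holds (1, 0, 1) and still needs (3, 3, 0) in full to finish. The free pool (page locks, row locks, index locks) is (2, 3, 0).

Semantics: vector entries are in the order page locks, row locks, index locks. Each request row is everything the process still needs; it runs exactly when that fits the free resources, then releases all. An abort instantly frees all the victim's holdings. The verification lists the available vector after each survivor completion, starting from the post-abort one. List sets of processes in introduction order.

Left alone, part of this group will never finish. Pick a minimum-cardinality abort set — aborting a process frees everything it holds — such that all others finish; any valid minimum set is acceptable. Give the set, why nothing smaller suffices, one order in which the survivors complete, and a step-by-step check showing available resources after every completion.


Abort T8.
Key observation: before aborting T8, T6 was permanently blocked — no order could ever run it; afterwards it completes at step 3.
Minimality: the empty abort set fails — the state is deadlocked as it stands.
The survivors complete as T4, T5, T6. Step-by-step check (starting from the post-abort pool):
  pool = (4, 3, 0)
  run T4 (needs (3, 3, 0), free (4, 3, 0)); after release of (1, 0, 1) the pool is (5, 3, 1)
  run T5 (needs (2, 1, 0), free (5, 3, 1)); after release of (2, 1, 0) the pool is (7, 4, 1)
  run T6 (needs (6, 2, 0), free (7, 4, 1)); after release of (3, 3, 0) the pool is (10, 7, 1)


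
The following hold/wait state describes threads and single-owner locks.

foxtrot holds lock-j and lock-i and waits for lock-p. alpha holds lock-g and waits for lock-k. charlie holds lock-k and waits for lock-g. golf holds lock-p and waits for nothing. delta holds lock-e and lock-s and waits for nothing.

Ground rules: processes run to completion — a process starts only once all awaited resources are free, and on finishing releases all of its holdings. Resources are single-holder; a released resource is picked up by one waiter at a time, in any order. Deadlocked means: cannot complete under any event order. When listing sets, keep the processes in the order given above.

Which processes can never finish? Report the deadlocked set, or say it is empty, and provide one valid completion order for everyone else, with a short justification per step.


The deadlocked set is alpha and charlie.
Key observation: the knot is the closed ring of waits alpha -> charlie -> alpha; no other process is dragged down with it.
The rest can finish in the order golf, delta, foxtrot.
Check, step by step:
  golf: no waits; runs immediately, freeing lock-p
  delta: no waits; runs immediately, freeing lock-e and lock-s
  foxtrot: everything it awaited (lock-p) is free; runs, freeing lock-j and lock-i


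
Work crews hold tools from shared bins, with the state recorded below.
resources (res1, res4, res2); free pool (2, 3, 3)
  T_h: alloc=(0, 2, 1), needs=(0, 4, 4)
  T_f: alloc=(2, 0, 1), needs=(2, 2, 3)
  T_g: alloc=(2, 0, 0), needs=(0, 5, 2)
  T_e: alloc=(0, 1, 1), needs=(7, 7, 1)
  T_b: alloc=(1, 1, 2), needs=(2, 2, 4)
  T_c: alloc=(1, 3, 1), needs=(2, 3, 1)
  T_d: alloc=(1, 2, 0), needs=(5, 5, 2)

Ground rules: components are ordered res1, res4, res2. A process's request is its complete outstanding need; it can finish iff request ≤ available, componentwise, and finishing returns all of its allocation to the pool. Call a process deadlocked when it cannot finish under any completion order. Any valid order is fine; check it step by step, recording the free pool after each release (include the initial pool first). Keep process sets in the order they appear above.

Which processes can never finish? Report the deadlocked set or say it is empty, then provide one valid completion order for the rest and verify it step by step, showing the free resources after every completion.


Nothing here is deadlocked.
Key observation: starting with T_f, each completion frees enough for the next — no one is permanently blocked.
The rest can finish in the order T_f, T_c, T_g, T_b, T_d, T_e, T_h. Verifying each step:
  pool = (2, 3, 3)
  run T_f (needs (2, 2, 3), free (2, 3, 3)); after release of (2, 0, 1) the pool is (4, 3, 4)
  run T_c (needs (2, 3, 1), free (4, 3, 4)); after release of (1, 3, 1) the pool is (5, 6, 5)
  run T_g (needs (0, 5, 2), free (5, 6, 5)); after release of (2, 0, 0) the pool is (7, 6, 5)
  run T_b (needs (2, 2, 4), free (7, 6, 5)); after release of (1, 1, 2) the pool is (8, 7, 7)
  run T_d (needs (5, 5, 2), free (8, 7, 7)); after release of (1, 2, 0) the pool is (9, 9, 7)
  run T_e (needs (7, 7, 1), free (9, 9, 7)); after release of (0, 1, 1) the pool is (9, 10, 8)
  run T_h (needs (0, 4, 4), free (9, 10, 8)); after release of (0, 2, 1) the pool is (9, 12, 9)


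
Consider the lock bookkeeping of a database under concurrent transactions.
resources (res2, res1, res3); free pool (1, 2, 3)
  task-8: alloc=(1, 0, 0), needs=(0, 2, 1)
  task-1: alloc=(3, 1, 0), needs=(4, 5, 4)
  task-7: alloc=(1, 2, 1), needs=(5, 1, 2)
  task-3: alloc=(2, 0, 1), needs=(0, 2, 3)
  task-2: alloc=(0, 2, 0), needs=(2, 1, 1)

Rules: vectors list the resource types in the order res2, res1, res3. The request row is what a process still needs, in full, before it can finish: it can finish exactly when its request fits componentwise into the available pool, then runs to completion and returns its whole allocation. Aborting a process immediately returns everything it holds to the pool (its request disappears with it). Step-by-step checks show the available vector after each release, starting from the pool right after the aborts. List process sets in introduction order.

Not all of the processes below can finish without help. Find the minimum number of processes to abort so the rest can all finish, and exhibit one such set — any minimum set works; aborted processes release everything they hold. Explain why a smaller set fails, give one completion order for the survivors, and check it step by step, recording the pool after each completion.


Abort task-1.
Key observation: no ordering could ever have run task-7 before the abort of task-1; with (3, 1, 0) back in the pool it fits at step 3.
Minimality: the empty abort set fails — the state is deadlocked as it stands.
One survivor order: task-8, task-2, task-7, task-3. Check, step by step (post-abort pool first):
  pool = (4, 3, 3)
  task-8: need (0, 2, 1) fits (4, 3, 3); releases (1, 0, 0), pool now (5, 3, 3)
  task-2: need (2, 1, 1) fits (5, 3, 3); releases (0, 2, 0), pool now (5, 5, 3)
  task-7: need (5, 1, 2) fits (5, 5, 3); releases (1, 2, 1), pool now (6, 7, 4)
  task-3: need (0, 2, 3) fits (6, 7, 4); releases (2, 0, 1), pool now (8, 7, 5)


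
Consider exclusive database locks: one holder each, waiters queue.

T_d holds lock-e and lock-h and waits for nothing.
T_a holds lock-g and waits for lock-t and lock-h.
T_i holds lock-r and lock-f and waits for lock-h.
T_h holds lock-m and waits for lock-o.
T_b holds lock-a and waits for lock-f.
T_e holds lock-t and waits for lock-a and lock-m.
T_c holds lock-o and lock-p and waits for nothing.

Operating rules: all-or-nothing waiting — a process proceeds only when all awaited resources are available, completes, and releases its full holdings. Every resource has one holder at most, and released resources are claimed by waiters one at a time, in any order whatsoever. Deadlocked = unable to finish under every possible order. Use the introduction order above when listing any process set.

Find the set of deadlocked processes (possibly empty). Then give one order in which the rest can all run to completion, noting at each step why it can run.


No process is deadlocked.
Key observation: there is no circular wait here — follow any chain and it reaches a process that is free to run now.
One completion order for the rest: T_d, T_i, T_b, T_c, T_h, T_e, T_a.
Check, step by step:
  T_d waits on nothing -> runs at once and releases lock-e and lock-h
  T_i: everything it awaited (lock-h) is free; runs, freeing lock-r and lock-f
  T_b: everything it awaited (lock-f) is free; runs, freeing lock-a
  T_c waits on nothing -> runs at once and releases lock-o and lock-p
  T_h: everything it awaited (lock-o) is free; runs, freeing lock-m
  T_e: everything it awaited (lock-a and lock-m) is free; runs, freeing lock-t
  T_a: everything it awaited (lock-t and lock-h) is free; runs, freeing lock-g


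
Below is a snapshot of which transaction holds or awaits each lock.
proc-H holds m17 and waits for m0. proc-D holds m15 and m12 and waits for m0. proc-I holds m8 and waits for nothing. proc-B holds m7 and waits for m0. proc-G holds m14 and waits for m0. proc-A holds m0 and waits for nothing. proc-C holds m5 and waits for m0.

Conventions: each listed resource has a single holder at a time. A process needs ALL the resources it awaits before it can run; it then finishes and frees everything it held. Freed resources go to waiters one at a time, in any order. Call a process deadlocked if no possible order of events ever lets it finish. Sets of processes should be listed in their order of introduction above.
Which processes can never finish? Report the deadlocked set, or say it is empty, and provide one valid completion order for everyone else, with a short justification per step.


No process is deadlocked.
Key observation: all waits point, directly or indirectly, at processes that can finish, so nothing is permanently blocked.
One completion order for the rest: proc-A, proc-C, proc-G, proc-D, proc-B, proc-I, proc-H.
Check, step by step:
  proc-A: no waits; runs immediately, freeing m0
  proc-C: everything it awaited (m0) is free; runs, freeing m5
  proc-G: everything it awaited (m0) is free; runs, freeing m14
  proc-D: everything it awaited (m0) is free; runs, freeing m15 and m12
  proc-B: everything it awaited (m0) is free; runs, freeing m7
  proc-I: no waits; runs immediately, freeing m8
  proc-H: everything it awaited (m0) is free; runs, freeing m17


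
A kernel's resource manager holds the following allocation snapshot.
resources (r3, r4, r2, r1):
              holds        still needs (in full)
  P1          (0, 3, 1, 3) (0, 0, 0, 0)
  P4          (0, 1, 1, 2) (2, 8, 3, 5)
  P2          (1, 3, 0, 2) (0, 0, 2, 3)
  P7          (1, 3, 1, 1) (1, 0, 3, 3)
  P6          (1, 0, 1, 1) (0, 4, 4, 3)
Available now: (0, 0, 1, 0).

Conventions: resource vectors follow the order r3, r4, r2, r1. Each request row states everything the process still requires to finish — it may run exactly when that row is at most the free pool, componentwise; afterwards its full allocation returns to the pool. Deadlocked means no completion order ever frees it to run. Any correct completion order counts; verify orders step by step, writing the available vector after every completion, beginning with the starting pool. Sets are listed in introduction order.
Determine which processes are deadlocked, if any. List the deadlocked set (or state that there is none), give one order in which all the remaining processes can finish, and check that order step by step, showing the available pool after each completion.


Deadlocked set: P4, P7 and P6.
Key observation: the wall is r2: completing P1, P2 brings the pool only to (1, 6, 2, 5), and all the rest need more.
A valid finishing order for the others: P1, P2. Walking it through:
  pool = (0, 0, 1, 0)
  run P1 (needs (0, 0, 0, 0), free (0, 0, 1, 0)); after release of (0, 3, 1, 3) the pool is (0, 3, 2, 3)
  run P2 (needs (0, 0, 2, 3), free (0, 3, 2, 3)); after release of (1, 3, 0, 2) the pool is (1, 6, 2, 5)
The stuck group stays short no matter what:
  P4 cannot run: need (2, 8, 3, 5) vs free (1, 6, 2, 5) (insufficient r3, r4 and r2)
  P7 cannot run: need (1, 0, 3, 3) vs free (1, 6, 2, 5) (insufficient r2)
  P6 cannot run: need (0, 4, 4, 3) vs free (1, 6, 2, 5) (insufficient r2)


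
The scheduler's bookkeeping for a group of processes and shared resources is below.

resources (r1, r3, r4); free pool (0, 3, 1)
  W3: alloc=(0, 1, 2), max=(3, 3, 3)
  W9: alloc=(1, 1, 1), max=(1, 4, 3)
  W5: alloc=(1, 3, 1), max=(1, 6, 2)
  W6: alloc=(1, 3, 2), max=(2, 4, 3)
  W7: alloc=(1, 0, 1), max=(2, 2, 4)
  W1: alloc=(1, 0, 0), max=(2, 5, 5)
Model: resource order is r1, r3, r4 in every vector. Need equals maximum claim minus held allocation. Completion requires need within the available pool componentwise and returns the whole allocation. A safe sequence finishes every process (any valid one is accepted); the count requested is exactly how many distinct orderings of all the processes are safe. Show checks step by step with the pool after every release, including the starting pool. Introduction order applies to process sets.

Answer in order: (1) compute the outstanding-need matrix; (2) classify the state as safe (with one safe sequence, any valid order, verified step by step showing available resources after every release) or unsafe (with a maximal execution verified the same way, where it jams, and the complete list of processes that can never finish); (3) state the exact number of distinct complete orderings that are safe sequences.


(1) Outstanding need per process (order r1, r3, r4):
  W3: (3, 2, 1)
  W9: (0, 3, 2)
  W5: (0, 3, 1)
  W6: (1, 1, 1)
  W7: (1, 2, 3)
  W1: (1, 5, 5)
(2) The state is SAFE; one workable sequence: W5, W6, W7, W1, W3, W9.
Key observation: at W5 the run first touches a limit — (0, 3, 1) against (0, 3, 1), exact on a resource it actually requests.
Walking it through:
  pool = (0, 3, 1)
  W5 needs (0, 3, 1) <= (0, 3, 1) -> finishes; pool += (1, 3, 1) = (1, 6, 2)
  W6 needs (1, 1, 1) <= (1, 6, 2) -> finishes; pool += (1, 3, 2) = (2, 9, 4)
  W7 needs (1, 2, 3) <= (2, 9, 4) -> finishes; pool += (1, 0, 1) = (3, 9, 5)
  W1 needs (1, 5, 5) <= (3, 9, 5) -> finishes; pool += (1, 0, 0) = (4, 9, 5)
  W3 needs (3, 2, 1) <= (4, 9, 5) -> finishes; pool += (0, 1, 2) = (4, 10, 7)
  W9 needs (0, 3, 2) <= (4, 10, 7) -> finishes; pool += (1, 1, 1) = (5, 11, 8)
(3) Precisely 22 of the possible complete orderings are safe sequences.


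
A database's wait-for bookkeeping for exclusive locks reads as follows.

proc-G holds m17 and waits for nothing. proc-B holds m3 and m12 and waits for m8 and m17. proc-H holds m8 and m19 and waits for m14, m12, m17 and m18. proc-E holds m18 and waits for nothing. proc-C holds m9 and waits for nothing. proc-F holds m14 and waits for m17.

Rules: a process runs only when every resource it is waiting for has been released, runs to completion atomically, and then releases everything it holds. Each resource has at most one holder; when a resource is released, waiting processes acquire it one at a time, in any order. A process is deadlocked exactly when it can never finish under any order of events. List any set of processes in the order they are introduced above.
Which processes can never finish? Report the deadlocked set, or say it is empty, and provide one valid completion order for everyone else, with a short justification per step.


Deadlocked set: proc-B and proc-H.
Key observation: the cycle proc-B -> proc-H -> proc-B can never break — each member waits on the next; no other process is dragged down with it.
The rest can finish in the order proc-G, proc-F, proc-C, proc-E.
Check, step by step:
  run proc-G (it waits on nothing); releases m17
  proc-F waits on m17 — all released -> runs and releases m14
  run proc-C (it waits on nothing); releases m9
  run proc-E (it waits on nothing); releases m18


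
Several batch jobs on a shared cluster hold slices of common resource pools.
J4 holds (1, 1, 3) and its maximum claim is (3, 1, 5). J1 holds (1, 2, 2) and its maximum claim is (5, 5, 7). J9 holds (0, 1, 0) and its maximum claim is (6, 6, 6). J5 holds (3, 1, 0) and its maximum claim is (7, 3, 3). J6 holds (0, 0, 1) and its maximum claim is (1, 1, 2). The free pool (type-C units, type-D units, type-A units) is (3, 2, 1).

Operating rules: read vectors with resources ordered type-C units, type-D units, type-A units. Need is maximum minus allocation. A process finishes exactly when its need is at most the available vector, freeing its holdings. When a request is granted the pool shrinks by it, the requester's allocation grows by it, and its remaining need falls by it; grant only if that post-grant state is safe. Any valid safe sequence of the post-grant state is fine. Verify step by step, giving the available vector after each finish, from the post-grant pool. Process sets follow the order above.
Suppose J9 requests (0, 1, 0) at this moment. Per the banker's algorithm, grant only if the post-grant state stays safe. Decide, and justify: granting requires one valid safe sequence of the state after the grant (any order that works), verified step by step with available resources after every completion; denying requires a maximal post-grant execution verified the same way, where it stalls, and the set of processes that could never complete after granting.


GRANT. The post-grant state is safe; one safe sequence: J6, J4, J5, J1, J9.
Key observation: granting shrinks the pool to (3, 1, 1), yet J6 still fits and the chain goes through.
Verifying the post-grant state step by step:
  pool = (3, 1, 1)
  J6: need (1, 1, 1) fits (3, 1, 1); releases (0, 0, 1), pool now (3, 1, 2)
  J4: need (2, 0, 2) fits (3, 1, 2); releases (1, 1, 3), pool now (4, 2, 5)
  J5: need (4, 2, 3) fits (4, 2, 5); releases (3, 1, 0), pool now (7, 3, 5)
  J1: need (4, 3, 5) fits (7, 3, 5); releases (1, 2, 2), pool now (8, 5, 7)
  J9: need (6, 4, 6) fits (8, 5, 7); releases (0, 2, 0), pool now (8, 7, 7)


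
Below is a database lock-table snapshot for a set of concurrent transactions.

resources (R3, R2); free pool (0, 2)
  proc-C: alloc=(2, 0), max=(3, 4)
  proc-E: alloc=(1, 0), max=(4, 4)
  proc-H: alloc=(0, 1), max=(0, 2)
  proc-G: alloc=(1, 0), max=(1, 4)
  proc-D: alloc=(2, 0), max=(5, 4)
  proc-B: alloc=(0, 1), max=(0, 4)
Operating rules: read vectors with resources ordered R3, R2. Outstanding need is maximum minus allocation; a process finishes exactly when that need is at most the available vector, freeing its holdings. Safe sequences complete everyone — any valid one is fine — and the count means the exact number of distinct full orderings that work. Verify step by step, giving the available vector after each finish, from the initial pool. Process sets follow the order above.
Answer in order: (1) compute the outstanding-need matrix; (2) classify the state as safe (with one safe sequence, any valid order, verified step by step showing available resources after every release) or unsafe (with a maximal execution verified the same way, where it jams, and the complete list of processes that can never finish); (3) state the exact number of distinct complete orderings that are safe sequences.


(1) Need matrix, components ordered R3, R2:
  proc-C: (1, 4)
  proc-E: (3, 4)
  proc-H: (0, 1)
  proc-G: (0, 4)
  proc-D: (3, 4)
  proc-B: (0, 3)
(2) SAFE — a valid safe sequence is proc-H, proc-B, proc-G, proc-C, proc-E, proc-D.
Key observation: the order's first zero-slack moment is proc-B ((0, 3) needed, (0, 3) free — a requested resource with nothing to spare).
Verifying each step:
  pool = (0, 2)
  run proc-H (needs (0, 1), free (0, 2)); after release of (0, 1) the pool is (0, 3)
  run proc-B (needs (0, 3), free (0, 3)); after release of (0, 1) the pool is (0, 4)
  run proc-G (needs (0, 4), free (0, 4)); after release of (1, 0) the pool is (1, 4)
  run proc-C (needs (1, 4), free (1, 4)); after release of (2, 0) the pool is (3, 4)
  run proc-E (needs (3, 4), free (3, 4)); after release of (1, 0) the pool is (4, 4)
  run proc-D (needs (3, 4), free (4, 4)); after release of (2, 0) the pool is (6, 4)
(3) Precisely 2 of the possible complete orderings are safe sequences.


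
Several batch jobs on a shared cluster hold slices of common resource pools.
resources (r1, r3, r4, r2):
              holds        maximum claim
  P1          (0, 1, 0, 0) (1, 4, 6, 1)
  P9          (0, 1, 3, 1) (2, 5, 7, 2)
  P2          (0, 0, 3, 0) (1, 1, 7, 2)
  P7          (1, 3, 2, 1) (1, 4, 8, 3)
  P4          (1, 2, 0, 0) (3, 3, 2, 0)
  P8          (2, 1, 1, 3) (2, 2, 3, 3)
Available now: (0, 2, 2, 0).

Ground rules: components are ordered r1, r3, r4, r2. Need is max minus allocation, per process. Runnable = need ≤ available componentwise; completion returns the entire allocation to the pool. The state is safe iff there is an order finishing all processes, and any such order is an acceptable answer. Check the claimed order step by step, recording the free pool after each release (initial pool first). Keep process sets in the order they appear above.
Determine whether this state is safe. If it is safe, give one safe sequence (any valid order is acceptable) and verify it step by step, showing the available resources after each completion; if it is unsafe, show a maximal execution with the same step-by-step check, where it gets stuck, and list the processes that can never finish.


UNSAFE — no complete ordering exists.
Key observation: r4 is the bottleneck — with P8, P4 done the pool holds (3, 5, 3, 3), short of every remaining need.
Going as far as possible: P8, P4; after that, nothing fits. Step-by-step check:
  pool = (0, 2, 2, 0)
  run P8 (needs (0, 1, 2, 0), free (0, 2, 2, 0)); after release of (2, 1, 1, 3) the pool is (2, 3, 3, 3)
  run P4 (needs (2, 1, 2, 0), free (2, 3, 3, 3)); after release of (1, 2, 0, 0) the pool is (3, 5, 3, 3)
  P1 cannot run: need (1, 3, 6, 1) vs free (3, 5, 3, 3) (insufficient r4)
  P9 cannot run: need (2, 4, 4, 1) vs free (3, 5, 3, 3) (insufficient r4)
  P2 cannot run: need (1, 1, 4, 2) vs free (3, 5, 3, 3) (insufficient r4)
  P7 cannot run: need (0, 1, 6, 2) vs free (3, 5, 3, 3) (insufficient r4)
Permanently blocked: P1, P9, P2 and P7.


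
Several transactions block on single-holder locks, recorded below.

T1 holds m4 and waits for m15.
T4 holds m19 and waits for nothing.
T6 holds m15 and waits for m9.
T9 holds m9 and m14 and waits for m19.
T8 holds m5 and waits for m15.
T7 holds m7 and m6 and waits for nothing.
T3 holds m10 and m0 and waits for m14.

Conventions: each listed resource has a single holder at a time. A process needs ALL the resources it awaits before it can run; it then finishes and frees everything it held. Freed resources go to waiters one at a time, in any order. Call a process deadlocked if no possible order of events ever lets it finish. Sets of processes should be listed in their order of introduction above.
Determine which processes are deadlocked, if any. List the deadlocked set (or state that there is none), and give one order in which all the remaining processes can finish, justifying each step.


The deadlocked set is empty.
Key observation: all waits point, directly or indirectly, at processes that can finish, so nothing is permanently blocked.
A valid finishing order for the others: T4, T9, T3, T6, T7, T8, T1.
Check, step by step:
  run T4 (it waits on nothing); releases m19
  T9 waits on m19 — all released -> runs and releases m9 and m14
  T3 waits on m14 — all released -> runs and releases m10 and m0
  T6 waits on m9 — all released -> runs and releases m15
  run T7 (it waits on nothing); releases m7 and m6
  T8 waits on m15 — all released -> runs and releases m5
  T1 waits on m15 — all released -> runs and releases m4


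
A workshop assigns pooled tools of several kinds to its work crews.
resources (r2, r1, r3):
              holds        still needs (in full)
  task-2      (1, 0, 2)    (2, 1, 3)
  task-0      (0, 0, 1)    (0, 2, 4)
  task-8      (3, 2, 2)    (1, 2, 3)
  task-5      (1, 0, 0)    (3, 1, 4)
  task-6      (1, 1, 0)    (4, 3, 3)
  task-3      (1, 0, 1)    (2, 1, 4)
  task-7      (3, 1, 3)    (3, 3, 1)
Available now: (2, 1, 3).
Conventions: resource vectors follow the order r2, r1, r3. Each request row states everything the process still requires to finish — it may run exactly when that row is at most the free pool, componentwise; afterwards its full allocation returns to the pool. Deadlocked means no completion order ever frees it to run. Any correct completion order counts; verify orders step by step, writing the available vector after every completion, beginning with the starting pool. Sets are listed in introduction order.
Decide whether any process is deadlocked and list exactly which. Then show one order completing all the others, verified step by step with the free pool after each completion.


The deadlocked set is task-0, task-8, task-6 and task-7.
Key observation: after task-2, task-5, task-3 complete, (5, 1, 6) is the best the pool ever gets, yet each leftover process wants more r1.
A valid finishing order for the others: task-2, task-5, task-3. Walking it through:
  pool = (2, 1, 3)
  run task-2 (needs (2, 1, 3), free (2, 1, 3)); after release of (1, 0, 2) the pool is (3, 1, 5)
  run task-5 (needs (3, 1, 4), free (3, 1, 5)); after release of (1, 0, 0) the pool is (4, 1, 5)
  run task-3 (needs (2, 1, 4), free (4, 1, 5)); after release of (1, 0, 1) the pool is (5, 1, 6)
None of the blocked processes ever fits:
  blocked: task-0 wants (0, 2, 4), pool (5, 1, 6) — not enough r1
  blocked: task-8 wants (1, 2, 3), pool (5, 1, 6) — not enough r1
  blocked: task-6 wants (4, 3, 3), pool (5, 1, 6) — not enough r1
  blocked: task-7 wants (3, 3, 1), pool (5, 1, 6) — not enough r1


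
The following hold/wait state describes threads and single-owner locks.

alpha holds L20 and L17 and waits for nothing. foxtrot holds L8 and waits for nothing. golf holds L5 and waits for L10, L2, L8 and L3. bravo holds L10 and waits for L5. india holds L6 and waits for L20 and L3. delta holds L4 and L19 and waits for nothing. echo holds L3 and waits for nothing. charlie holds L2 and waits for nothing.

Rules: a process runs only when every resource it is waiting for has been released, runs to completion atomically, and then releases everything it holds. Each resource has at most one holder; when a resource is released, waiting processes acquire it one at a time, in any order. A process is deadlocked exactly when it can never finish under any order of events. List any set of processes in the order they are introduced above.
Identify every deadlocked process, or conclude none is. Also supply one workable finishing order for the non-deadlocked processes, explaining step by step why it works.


Deadlocked set: golf and bravo.
Key observation: the cycle golf -> bravo -> golf can never break — each member waits on the next; no other process is dragged down with it.
One completion order for the rest: delta, alpha, echo, foxtrot, india, charlie.
Step-by-step check:
  delta: no waits; runs immediately, freeing L4 and L19
  alpha: no waits; runs immediately, freeing L20 and L17
  echo: no waits; runs immediately, freeing L3
  foxtrot: no waits; runs immediately, freeing L8
  india waits on L20 and L3 — all released -> runs and releases L6
  charlie: no waits; runs immediately, freeing L2
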